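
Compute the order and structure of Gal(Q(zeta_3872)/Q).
|Gal(Q(zeta_3872)/Q)| = phi(3872) = 1760; group ≅ (Z/3872Z)^* ≅ Z/2Z × Z/8Z × Z/110Z

The n-th cyclotomic polynomial Φ_3872(x) is the minimal polynomial of zeta_3872 over Q and has degree phi(3872) = 1760. So Q(zeta_3872) is a degree-1760 Galois extension with Galois group (Z/3872Z)^*. By CRT, (Z/3872Z)^* ≅ (Z/32Z)^* × (Z/121Z)^*. Each prime-power unit group is (Z/32Z)^* ≅ Z/2Z × Z/8Z; (Z/121Z)^* ≅ Z/110Z. Hence Gal(Q(zeta_3872)/Q) ≅ Z/2Z × Z/8Z × Z/110Z.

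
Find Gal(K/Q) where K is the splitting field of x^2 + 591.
Gal(K/Q) = Z/2Z (cyclic of order 2)

x^2 + 591 is irreducible over Q since -591 is not a rational square. The splitting field Q(sqrt(-591)) has degree 2 over Q, and its unique nontrivial automorphism is sqrt(-591) ↦ -sqrt(-591). Hence Gal(Q(sqrt(-591))/Q) = Z/2Z.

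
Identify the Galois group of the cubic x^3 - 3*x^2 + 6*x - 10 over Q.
Gal(K/Q) = S_3 (symmetric group of order 6)

Compute the discriminant of x^3 + (-3)*x^2 + (6)*x + (-10): Δ = -1080. Since Δ is not a rational square, the Galois group is not contained in A_3; it must be the full S_3 (irreducibility of the cubic rules out anything smaller).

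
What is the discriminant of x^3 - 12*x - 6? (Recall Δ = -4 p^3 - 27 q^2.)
Δ = 5940

For a depressed cubic x^3 + p x + q the discriminant is Δ = -4 p^3 - 27 q^2 = -4*(-12)^3 - 27*(-6)^2 = 6912 - 972 = 5940.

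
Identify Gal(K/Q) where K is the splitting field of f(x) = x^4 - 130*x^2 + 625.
Gal(K/Q) = Z/2Z (cyclic of order 2)

f factors as (x^2 - 125)(x^2 - 5), so the splitting field is K = Q(sqrt(125), sqrt(5)). The squarefree part of 125 is 5 and the squarefree part of 5 is also 5, so sqrt(125) and sqrt(5) are both rational multiples of sqrt(5). Hence Q(sqrt(125)) = Q(sqrt(5)) = Q(sqrt(5)), and the splitting field collapses to a single degree-2 extension with Galois group Z/2Z.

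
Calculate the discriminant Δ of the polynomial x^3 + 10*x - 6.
Δ = -4972

For a depressed cubic x^3 + p x + q the discriminant is Δ = -4 p^3 - 27 q^2 = -4*(10)^3 - 27*(-6)^2 = -4000 - 972 = -4972.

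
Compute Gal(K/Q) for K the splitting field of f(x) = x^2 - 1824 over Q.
Gal(K/Q) = Z/2Z (cyclic of order 2)

x^2 - 1824 is irreducible over Q since 1824 is not a rational square. The splitting field Q(sqrt(1824)) has degree 2 over Q, and its unique nontrivial automorphism is sqrt(1824) ↦ -sqrt(1824). Hence Gal(Q(sqrt(1824))/Q) = Z/2Z.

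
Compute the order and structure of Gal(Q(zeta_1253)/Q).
|Gal(Q(zeta_1253)/Q)| = phi(1253) = 1068; group ≅ (Z/1253Z)^* ≅ Z/6Z × Z/178Z

The n-th cyclotomic polynomial Φ_1253(x) is the minimal polynomial of zeta_1253 over Q and has degree phi(1253) = 1068. So Q(zeta_1253) is a degree-1068 Galois extension with Galois group (Z/1253Z)^*. By CRT, (Z/1253Z)^* ≅ (Z/7Z)^* × (Z/179Z)^*. Each prime-power unit group is (Z/7Z)^* ≅ Z/6Z; (Z/179Z)^* ≅ Z/178Z. Hence Gal(Q(zeta_1253)/Q) ≅ Z/6Z × Z/178Z.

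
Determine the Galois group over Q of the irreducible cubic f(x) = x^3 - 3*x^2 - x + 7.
Gal(K/Q) = S_3 (symmetric group of order 6)

Compute the discriminant of x^3 + (-3)*x^2 + (-1)*x + (7): Δ = -176. Since Δ is not a rational square, the Galois group is not contained in A_3; it must be the full S_3 (irreducibility of the cubic rules out anything smaller).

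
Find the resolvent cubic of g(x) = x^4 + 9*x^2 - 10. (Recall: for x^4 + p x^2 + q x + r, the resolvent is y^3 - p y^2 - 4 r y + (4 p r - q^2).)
h(y) = y^3 - 9*y^2 + 40*y - 360

Identify coefficients: p = 9, q = 0, r = -10.
Plug into h(y) = y^3 - p y^2 - 4 r y + (4 p r - q^2):
  h(y) = y^3 - (9) y^2 - 4*(-10) y + (4*(9)*(-10) - (0)^2)
       = y^3 + (-9) y^2 + (40) y + (-360).
Simplifying: h(y) = y^3 - 9*y^2 + 40*y - 360.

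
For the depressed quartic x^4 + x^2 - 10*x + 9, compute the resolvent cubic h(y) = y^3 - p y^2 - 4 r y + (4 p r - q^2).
h(y) = y^3 - y^2 - 36*y - 64

Identify coefficients: p = 1, q = -10, r = 9.
Plug into h(y) = y^3 - p y^2 - 4 r y + (4 p r - q^2):
  h(y) = y^3 - (1) y^2 - 4*(9) y + (4*(1)*(9) - (-10)^2)
       = y^3 + (-1) y^2 + (-36) y + (-64).
Simplifying: h(y) = y^3 - y^2 - 36*y - 64.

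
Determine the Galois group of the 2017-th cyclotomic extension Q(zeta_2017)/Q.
|Gal(Q(zeta_2017)/Q)| = phi(2017) = 2016; group ≅ (Z/2017Z)^* ≅ Z/2016Z

The n-th cyclotomic polynomial Φ_2017(x) is the minimal polynomial of zeta_2017 over Q and has degree phi(2017) = 2016. So Q(zeta_2017) is a degree-2016 Galois extension with Galois group (Z/2017Z)^*. (Z/2017Z)^* is cyclic since 2017 is an odd prime power (or 4). Hence Gal(Q(zeta_2017)/Q) ≅ Z/2016Z.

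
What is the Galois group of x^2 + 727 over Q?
Gal(K/Q) = Z/2Z (cyclic of order 2)

x^2 + 727 is irreducible over Q since -727 is not a rational square. The splitting field Q(sqrt(-727)) has degree 2 over Q, and its unique nontrivial automorphism is sqrt(-727) ↦ -sqrt(-727). Hence Gal(Q(sqrt(-727))/Q) = Z/2Z.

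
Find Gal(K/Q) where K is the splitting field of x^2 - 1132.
Gal(K/Q) = Z/2Z (cyclic of order 2)

x^2 - 1132 is irreducible over Q since 1132 is not a rational square. The splitting field Q(sqrt(1132)) has degree 2 over Q, and its unique nontrivial automorphism is sqrt(1132) ↦ -sqrt(1132). Hence Gal(Q(sqrt(1132))/Q) = Z/2Z.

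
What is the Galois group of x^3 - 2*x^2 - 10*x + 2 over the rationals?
Gal(K/Q) = S_3 (symmetric group of order 6)

Compute the discriminant of x^3 + (-2)*x^2 + (-10)*x + (2): Δ = 5076. Since Δ is not a rational square, the Galois group is not contained in A_3; it must be the full S_3 (irreducibility of the cubic rules out anything smaller).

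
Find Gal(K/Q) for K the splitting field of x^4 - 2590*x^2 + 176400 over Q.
Gal(K/Q) = Z/2Z (cyclic of order 2)

f factors as (x^2 - 70)(x^2 - 2520), so the splitting field is K = Q(sqrt(70), sqrt(2520)). The squarefree part of 70 is 70 and the squarefree part of 2520 is also 70, so sqrt(70) and sqrt(2520) are both rational multiples of sqrt(70). Hence Q(sqrt(70)) = Q(sqrt(2520)) = Q(sqrt(70)), and the splitting field collapses to a single degree-2 extension with Galois group Z/2Z.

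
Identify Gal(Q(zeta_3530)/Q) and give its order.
|Gal(Q(zeta_3530)/Q)| = phi(3530) = 1408; group ≅ (Z/3530Z)^* ≅ Z/4Z × Z/352Z

The n-th cyclotomic polynomial Φ_3530(x) is the minimal polynomial of zeta_3530 over Q and has degree phi(3530) = 1408. So Q(zeta_3530) is a degree-1408 Galois extension with Galois group (Z/3530Z)^*. By CRT, (Z/3530Z)^* ≅ (Z/2Z)^* × (Z/5Z)^* × (Z/353Z)^*. Each prime-power unit group is (Z/2Z)^* ≅ trivial group (order 1); (Z/5Z)^* ≅ Z/4Z; (Z/353Z)^* ≅ Z/352Z. Hence Gal(Q(zeta_3530)/Q) ≅ Z/4Z × Z/352Z.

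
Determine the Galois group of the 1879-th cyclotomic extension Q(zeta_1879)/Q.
|Gal(Q(zeta_1879)/Q)| = phi(1879) = 1878; group ≅ (Z/1879Z)^* ≅ Z/1878Z

The n-th cyclotomic polynomial Φ_1879(x) is the minimal polynomial of zeta_1879 over Q and has degree phi(1879) = 1878. So Q(zeta_1879) is a degree-1878 Galois extension with Galois group (Z/1879Z)^*. (Z/1879Z)^* is cyclic since 1879 is an odd prime power (or 4). Hence Gal(Q(zeta_1879)/Q) ≅ Z/1878Z.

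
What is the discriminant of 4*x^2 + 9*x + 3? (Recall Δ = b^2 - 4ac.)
Δ = 33

For a quadratic a x^2 + b x + c the discriminant is Δ = b^2 - 4ac = (9)^2 - 4*(4)*(3) = 81 - (48) = 33.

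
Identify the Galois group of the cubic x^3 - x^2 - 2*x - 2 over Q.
Gal(K/Q) = S_3 (symmetric group of order 6)

Compute the discriminant of x^3 + (-1)*x^2 + (-2)*x + (-2): Δ = -152. Since Δ is not a rational square, the Galois group is not contained in A_3; it must be the full S_3 (irreducibility of the cubic rules out anything smaller).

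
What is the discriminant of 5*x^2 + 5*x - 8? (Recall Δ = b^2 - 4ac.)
Δ = 185

For a quadratic a x^2 + b x + c the discriminant is Δ = b^2 - 4ac = (5)^2 - 4*(5)*(-8) = 25 - (-160) = 185.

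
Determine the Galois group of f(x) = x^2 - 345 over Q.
Gal(K/Q) = Z/2Z (cyclic of order 2)

x^2 - 345 is irreducible over Q since 345 is not a rational square. The splitting field Q(sqrt(345)) has degree 2 over Q, and its unique nontrivial automorphism is sqrt(345) ↦ -sqrt(345). Hence Gal(Q(sqrt(345))/Q) = Z/2Z.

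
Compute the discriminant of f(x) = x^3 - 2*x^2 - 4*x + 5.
Δ = 525

For x^3 + a x^2 + b x + c the discriminant is Δ = 18 a b c - 4 a^3 c + a^2 b^2 - 4 b^3 - 27 c^2.
Plug a = -2, b = -4, c = 5:
  18*(-2)*(-4)*(5) - 4*(-2)^3*(5) + (-2)^2*(-4)^2 - 4*(-4)^3 - 27*(5)^2
  = 720 + (160) + 64 + (256) + (-675)
  = 525.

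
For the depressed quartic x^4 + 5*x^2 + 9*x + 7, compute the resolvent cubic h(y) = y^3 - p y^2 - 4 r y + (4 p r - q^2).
h(y) = y^3 - 5*y^2 - 28*y + 59

Identify coefficients: p = 5, q = 9, r = 7.
Plug into h(y) = y^3 - p y^2 - 4 r y + (4 p r - q^2):
  h(y) = y^3 - (5) y^2 - 4*(7) y + (4*(5)*(7) - (9)^2)
       = y^3 + (-5) y^2 + (-28) y + (59).
Simplifying: h(y) = y^3 - 5*y^2 - 28*y + 59.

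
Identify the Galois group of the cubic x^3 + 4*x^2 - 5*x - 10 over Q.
Gal(K/Q) = S_3 (symmetric group of order 6)

Compute the discriminant of x^3 + (4)*x^2 + (-5)*x + (-10): Δ = 4360. Since Δ is not a rational square, the Galois group is not contained in A_3; it must be the full S_3 (irreducibility of the cubic rules out anything smaller).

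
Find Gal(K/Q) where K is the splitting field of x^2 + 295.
Gal(K/Q) = Z/2Z (cyclic of order 2)

x^2 + 295 is irreducible over Q since -295 is not a rational square. The splitting field Q(sqrt(-295)) has degree 2 over Q, and its unique nontrivial automorphism is sqrt(-295) ↦ -sqrt(-295). Hence Gal(Q(sqrt(-295))/Q) = Z/2Z.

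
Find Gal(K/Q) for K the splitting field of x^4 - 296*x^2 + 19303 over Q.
Gal(K/Q) = V_4 (Klein four-group, Z/2Z × Z/2Z)

f factors as (x^2 - 97)(x^2 - 199), so the splitting field is K = Q(sqrt(97), sqrt(199)). The elements 97, 199, 19303 are all non-squares in Q, so sqrt(97) and sqrt(199) generate independent quadratic extensions. Thus [K:Q] = 4 and Gal(K/Q) is generated by the two order-2 automorphisms sqrt(97) ↦ -sqrt(97) and sqrt(199) ↦ -sqrt(199), giving V_4.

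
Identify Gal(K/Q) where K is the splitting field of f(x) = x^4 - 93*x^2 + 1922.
Gal(K/Q) = V_4 (Klein four-group, Z/2Z × Z/2Z)

f factors as (x^2 - 31)(x^2 - 62), so the splitting field is K = Q(sqrt(31), sqrt(62)). The elements 31, 62, 1922 are all non-squares in Q, so sqrt(31) and sqrt(62) generate independent quadratic extensions. Thus [K:Q] = 4 and Gal(K/Q) is generated by the two order-2 automorphisms sqrt(31) ↦ -sqrt(31) and sqrt(62) ↦ -sqrt(62), giving V_4.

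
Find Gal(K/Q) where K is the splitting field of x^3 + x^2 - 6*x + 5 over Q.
Gal(K/Q) = S_3 (symmetric group of order 6)

Compute the discriminant of x^3 + (1)*x^2 + (-6)*x + (5): Δ = -335. Since Δ is not a rational square, the Galois group is not contained in A_3; it must be the full S_3 (irreducibility of the cubic rules out anything smaller).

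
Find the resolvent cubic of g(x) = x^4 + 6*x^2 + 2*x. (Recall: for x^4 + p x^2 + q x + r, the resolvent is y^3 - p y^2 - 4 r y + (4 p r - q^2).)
h(y) = y^3 - 6*y^2 - 4

Identify coefficients: p = 6, q = 2, r = 0.
Plug into h(y) = y^3 - p y^2 - 4 r y + (4 p r - q^2):
  h(y) = y^3 - (6) y^2 - 4*(0) y + (4*(6)*(0) - (2)^2)
       = y^3 + (-6) y^2 + (0) y + (-4).
Simplifying: h(y) = y^3 - 6*y^2 - 4.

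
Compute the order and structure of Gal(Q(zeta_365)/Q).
|Gal(Q(zeta_365)/Q)| = phi(365) = 288; group ≅ (Z/365Z)^* ≅ Z/4Z × Z/72Z

The n-th cyclotomic polynomial Φ_365(x) is the minimal polynomial of zeta_365 over Q and has degree phi(365) = 288. So Q(zeta_365) is a degree-288 Galois extension with Galois group (Z/365Z)^*. By CRT, (Z/365Z)^* ≅ (Z/5Z)^* × (Z/73Z)^*. Each prime-power unit group is (Z/5Z)^* ≅ Z/4Z; (Z/73Z)^* ≅ Z/72Z. Hence Gal(Q(zeta_365)/Q) ≅ Z/4Z × Z/72Z.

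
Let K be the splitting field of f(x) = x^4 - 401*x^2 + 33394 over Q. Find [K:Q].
[K:Q] = 4

f factors as (x^2 - 118)(x^2 - 283); the splitting field is K = Q(sqrt(118), sqrt(283)). Since 118, 283, and 33394 are all non-squares in Q, the three subfields Q(sqrt(118)), Q(sqrt(283)), Q(sqrt(33394)) are distinct degree-2 extensions, so [K:Q] = 4 (Klein four Galois group).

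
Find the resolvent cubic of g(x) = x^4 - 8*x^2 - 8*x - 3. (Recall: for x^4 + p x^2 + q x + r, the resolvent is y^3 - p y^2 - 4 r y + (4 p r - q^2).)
h(y) = y^3 + 8*y^2 + 12*y + 32

Identify coefficients: p = -8, q = -8, r = -3.
Plug into h(y) = y^3 - p y^2 - 4 r y + (4 p r - q^2):
  h(y) = y^3 - (-8) y^2 - 4*(-3) y + (4*(-8)*(-3) - (-8)^2)
       = y^3 + (8) y^2 + (12) y + (32).
Simplifying: h(y) = y^3 + 8*y^2 + 12*y + 32.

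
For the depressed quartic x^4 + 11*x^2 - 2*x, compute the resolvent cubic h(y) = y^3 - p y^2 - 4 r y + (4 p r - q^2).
h(y) = y^3 - 11*y^2 - 4

Identify coefficients: p = 11, q = -2, r = 0.
Plug into h(y) = y^3 - p y^2 - 4 r y + (4 p r - q^2):
  h(y) = y^3 - (11) y^2 - 4*(0) y + (4*(11)*(0) - (-2)^2)
       = y^3 + (-11) y^2 + (0) y + (-4).
Simplifying: h(y) = y^3 - 11*y^2 - 4.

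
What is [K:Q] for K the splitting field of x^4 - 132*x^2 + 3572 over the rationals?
[K:Q] = 4

f factors as (x^2 - 94)(x^2 - 38); the splitting field is K = Q(sqrt(94), sqrt(38)). Since 94, 38, and 3572 are all non-squares in Q, the three subfields Q(sqrt(94)), Q(sqrt(38)), Q(sqrt(3572)) are distinct degree-2 extensions, so [K:Q] = 4 (Klein four Galois group).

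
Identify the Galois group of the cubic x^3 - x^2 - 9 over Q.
Gal(K/Q) = S_3 (symmetric group of order 6)

Compute the discriminant of x^3 + (-1)*x^2 + (0)*x + (-9): Δ = -2223. Since Δ is not a rational square, the Galois group is not contained in A_3; it must be the full S_3 (irreducibility of the cubic rules out anything smaller).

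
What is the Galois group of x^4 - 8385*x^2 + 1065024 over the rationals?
Gal(K/Q) = Z/2Z (cyclic of order 2)

f factors as (x^2 - 129)(x^2 - 8256), so the splitting field is K = Q(sqrt(129), sqrt(8256)). The squarefree part of 129 is 129 and the squarefree part of 8256 is also 129, so sqrt(129) and sqrt(8256) are both rational multiples of sqrt(129). Hence Q(sqrt(129)) = Q(sqrt(8256)) = Q(sqrt(129)), and the splitting field collapses to a single degree-2 extension with Galois group Z/2Z.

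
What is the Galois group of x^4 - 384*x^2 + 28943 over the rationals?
Gal(K/Q) = V_4 (Klein four-group, Z/2Z × Z/2Z)

f factors as (x^2 - 281)(x^2 - 103), so the splitting field is K = Q(sqrt(281), sqrt(103)). The elements 281, 103, 28943 are all non-squares in Q, so sqrt(281) and sqrt(103) generate independent quadratic extensions. Thus [K:Q] = 4 and Gal(K/Q) is generated by the two order-2 automorphisms sqrt(281) ↦ -sqrt(281) and sqrt(103) ↦ -sqrt(103), giving V_4.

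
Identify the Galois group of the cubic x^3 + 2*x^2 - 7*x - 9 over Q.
Gal(K/Q) = S_3 (symmetric group of order 6)

Compute the discriminant of x^3 + (2)*x^2 + (-7)*x + (-9): Δ = 1937. Since Δ is not a rational square, the Galois group is not contained in A_3; it must be the full S_3 (irreducibility of the cubic rules out anything smaller).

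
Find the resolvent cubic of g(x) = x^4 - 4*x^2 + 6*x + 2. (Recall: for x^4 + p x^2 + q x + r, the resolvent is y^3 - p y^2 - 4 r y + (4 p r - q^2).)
h(y) = y^3 + 4*y^2 - 8*y - 68

Identify coefficients: p = -4, q = 6, r = 2.
Plug into h(y) = y^3 - p y^2 - 4 r y + (4 p r - q^2):
  h(y) = y^3 - (-4) y^2 - 4*(2) y + (4*(-4)*(2) - (6)^2)
       = y^3 + (4) y^2 + (-8) y + (-68).
Simplifying: h(y) = y^3 + 4*y^2 - 8*y - 68.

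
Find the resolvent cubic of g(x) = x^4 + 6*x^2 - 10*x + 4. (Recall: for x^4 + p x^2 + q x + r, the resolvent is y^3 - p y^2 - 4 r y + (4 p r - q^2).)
h(y) = y^3 - 6*y^2 - 16*y - 4

Identify coefficients: p = 6, q = -10, r = 4.
Plug into h(y) = y^3 - p y^2 - 4 r y + (4 p r - q^2):
  h(y) = y^3 - (6) y^2 - 4*(4) y + (4*(6)*(4) - (-10)^2)
       = y^3 + (-6) y^2 + (-16) y + (-4).
Simplifying: h(y) = y^3 - 6*y^2 - 16*y - 4.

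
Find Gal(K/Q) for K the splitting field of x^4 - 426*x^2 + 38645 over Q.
Gal(K/Q) = V_4 (Klein four-group, Z/2Z × Z/2Z)

f factors as (x^2 - 131)(x^2 - 295), so the splitting field is K = Q(sqrt(131), sqrt(295)). The elements 131, 295, 38645 are all non-squares in Q, so sqrt(131) and sqrt(295) generate independent quadratic extensions. Thus [K:Q] = 4 and Gal(K/Q) is generated by the two order-2 automorphisms sqrt(131) ↦ -sqrt(131) and sqrt(295) ↦ -sqrt(295), giving V_4.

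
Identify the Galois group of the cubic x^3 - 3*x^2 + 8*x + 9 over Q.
Gal(K/Q) = S_3 (symmetric group of order 6)

Compute the discriminant of x^3 + (-3)*x^2 + (8)*x + (9): Δ = -6575. Since Δ is not a rational square, the Galois group is not contained in A_3; it must be the full S_3 (irreducibility of the cubic rules out anything smaller).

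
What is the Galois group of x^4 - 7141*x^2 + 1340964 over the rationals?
Gal(K/Q) = Z/2Z (cyclic of order 2)

f factors as (x^2 - 6948)(x^2 - 193), so the splitting field is K = Q(sqrt(6948), sqrt(193)). The squarefree part of 6948 is 193 and the squarefree part of 193 is also 193, so sqrt(6948) and sqrt(193) are both rational multiples of sqrt(193). Hence Q(sqrt(6948)) = Q(sqrt(193)) = Q(sqrt(193)), and the splitting field collapses to a single degree-2 extension with Galois group Z/2Z.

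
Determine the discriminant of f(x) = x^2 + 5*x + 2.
Δ = 17

For a quadratic a x^2 + b x + c the discriminant is Δ = b^2 - 4ac = (5)^2 - 4*(1)*(2) = 25 - (8) = 17.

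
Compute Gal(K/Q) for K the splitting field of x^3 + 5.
Gal(K/Q) = S_3 (symmetric group of order 6)

Compute the discriminant of x^3 + (0)*x^2 + (0)*x + (5): Δ = -675. Since Δ is not a rational square, the Galois group is not contained in A_3; it must be the full S_3 (irreducibility of the cubic rules out anything smaller).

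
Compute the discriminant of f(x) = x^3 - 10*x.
Δ = 4000

For a depressed cubic x^3 + p x + q the discriminant is Δ = -4 p^3 - 27 q^2 = -4*(-10)^3 - 27*(0)^2 = 4000 - 0 = 4000.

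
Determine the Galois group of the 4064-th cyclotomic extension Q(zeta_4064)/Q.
|Gal(Q(zeta_4064)/Q)| = phi(4064) = 2016; group ≅ (Z/4064Z)^* ≅ Z/2Z × Z/8Z × Z/126Z

The n-th cyclotomic polynomial Φ_4064(x) is the minimal polynomial of zeta_4064 over Q and has degree phi(4064) = 2016. So Q(zeta_4064) is a degree-2016 Galois extension with Galois group (Z/4064Z)^*. By CRT, (Z/4064Z)^* ≅ (Z/32Z)^* × (Z/127Z)^*. Each prime-power unit group is (Z/32Z)^* ≅ Z/2Z × Z/8Z; (Z/127Z)^* ≅ Z/126Z. Hence Gal(Q(zeta_4064)/Q) ≅ Z/2Z × Z/8Z × Z/126Z.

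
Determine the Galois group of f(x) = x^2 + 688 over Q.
Gal(K/Q) = Z/2Z (cyclic of order 2)

x^2 + 688 is irreducible over Q since -688 is not a rational square. The splitting field Q(sqrt(-688)) has degree 2 over Q, and its unique nontrivial automorphism is sqrt(-688) ↦ -sqrt(-688). Hence Gal(Q(sqrt(-688))/Q) = Z/2Z.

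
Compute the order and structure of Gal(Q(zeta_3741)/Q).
|Gal(Q(zeta_3741)/Q)| = phi(3741) = 2352; group ≅ (Z/3741Z)^* ≅ Z/2Z × Z/28Z × Z/42Z

The n-th cyclotomic polynomial Φ_3741(x) is the minimal polynomial of zeta_3741 over Q and has degree phi(3741) = 2352. So Q(zeta_3741) is a degree-2352 Galois extension with Galois group (Z/3741Z)^*. By CRT, (Z/3741Z)^* ≅ (Z/3Z)^* × (Z/29Z)^* × (Z/43Z)^*. Each prime-power unit group is (Z/3Z)^* ≅ Z/2Z; (Z/29Z)^* ≅ Z/28Z; (Z/43Z)^* ≅ Z/42Z. Hence Gal(Q(zeta_3741)/Q) ≅ Z/2Z × Z/28Z × Z/42Z.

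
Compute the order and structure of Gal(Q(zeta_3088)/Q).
|Gal(Q(zeta_3088)/Q)| = phi(3088) = 1536; group ≅ (Z/3088Z)^* ≅ Z/2Z × Z/4Z × Z/192Z

The n-th cyclotomic polynomial Φ_3088(x) is the minimal polynomial of zeta_3088 over Q and has degree phi(3088) = 1536. So Q(zeta_3088) is a degree-1536 Galois extension with Galois group (Z/3088Z)^*. By CRT, (Z/3088Z)^* ≅ (Z/16Z)^* × (Z/193Z)^*. Each prime-power unit group is (Z/16Z)^* ≅ Z/2Z × Z/4Z; (Z/193Z)^* ≅ Z/192Z. Hence Gal(Q(zeta_3088)/Q) ≅ Z/2Z × Z/4Z × Z/192Z.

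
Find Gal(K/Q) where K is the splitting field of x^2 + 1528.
Gal(K/Q) = Z/2Z (cyclic of order 2)

x^2 + 1528 is irreducible over Q since -1528 is not a rational square. The splitting field Q(sqrt(-1528)) has degree 2 over Q, and its unique nontrivial automorphism is sqrt(-1528) ↦ -sqrt(-1528). Hence Gal(Q(sqrt(-1528))/Q) = Z/2Z.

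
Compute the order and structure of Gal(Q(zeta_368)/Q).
|Gal(Q(zeta_368)/Q)| = phi(368) = 176; group ≅ (Z/368Z)^* ≅ Z/2Z × Z/4Z × Z/22Z

The n-th cyclotomic polynomial Φ_368(x) is the minimal polynomial of zeta_368 over Q and has degree phi(368) = 176. So Q(zeta_368) is a degree-176 Galois extension with Galois group (Z/368Z)^*. By CRT, (Z/368Z)^* ≅ (Z/16Z)^* × (Z/23Z)^*. Each prime-power unit group is (Z/16Z)^* ≅ Z/2Z × Z/4Z; (Z/23Z)^* ≅ Z/22Z. Hence Gal(Q(zeta_368)/Q) ≅ Z/2Z × Z/4Z × Z/22Z.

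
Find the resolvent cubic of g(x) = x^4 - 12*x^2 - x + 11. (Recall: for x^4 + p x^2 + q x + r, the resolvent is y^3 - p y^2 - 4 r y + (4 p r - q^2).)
h(y) = y^3 + 12*y^2 - 44*y - 529

Identify coefficients: p = -12, q = -1, r = 11.
Plug into h(y) = y^3 - p y^2 - 4 r y + (4 p r - q^2):
  h(y) = y^3 - (-12) y^2 - 4*(11) y + (4*(-12)*(11) - (-1)^2)
       = y^3 + (12) y^2 + (-44) y + (-529).
Simplifying: h(y) = y^3 + 12*y^2 - 44*y - 529.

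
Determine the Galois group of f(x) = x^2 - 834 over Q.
Gal(K/Q) = Z/2Z (cyclic of order 2)

x^2 - 834 is irreducible over Q since 834 is not a rational square. The splitting field Q(sqrt(834)) has degree 2 over Q, and its unique nontrivial automorphism is sqrt(834) ↦ -sqrt(834). Hence Gal(Q(sqrt(834))/Q) = Z/2Z.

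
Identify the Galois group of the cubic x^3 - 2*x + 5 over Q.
Gal(K/Q) = S_3 (symmetric group of order 6)

Compute the discriminant of x^3 + (0)*x^2 + (-2)*x + (5): Δ = -643. Since Δ is not a rational square, the Galois group is not contained in A_3; it must be the full S_3 (irreducibility of the cubic rules out anything smaller).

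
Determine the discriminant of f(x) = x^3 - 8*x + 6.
Δ = 1076

For a depressed cubic x^3 + p x + q the discriminant is Δ = -4 p^3 - 27 q^2 = -4*(-8)^3 - 27*(6)^2 = 2048 - 972 = 1076.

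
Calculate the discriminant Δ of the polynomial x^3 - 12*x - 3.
Δ = 6669

For a depressed cubic x^3 + p x + q the discriminant is Δ = -4 p^3 - 27 q^2 = -4*(-12)^3 - 27*(-3)^2 = 6912 - 243 = 6669.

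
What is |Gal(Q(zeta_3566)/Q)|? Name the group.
|Gal(Q(zeta_3566)/Q)| = phi(3566) = 1782; group ≅ (Z/3566Z)^* ≅ Z/1782Z

The n-th cyclotomic polynomial Φ_3566(x) is the minimal polynomial of zeta_3566 over Q and has degree phi(3566) = 1782. So Q(zeta_3566) is a degree-1782 Galois extension with Galois group (Z/3566Z)^*. By CRT, (Z/3566Z)^* ≅ (Z/2Z)^* × (Z/1783Z)^*. Each prime-power unit group is (Z/2Z)^* ≅ trivial group (order 1); (Z/1783Z)^* ≅ Z/1782Z. Hence Gal(Q(zeta_3566)/Q) ≅ Z/1782Z.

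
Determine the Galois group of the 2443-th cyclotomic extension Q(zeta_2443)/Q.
|Gal(Q(zeta_2443)/Q)| = phi(2443) = 2088; group ≅ (Z/2443Z)^* ≅ Z/6Z × Z/348Z

The n-th cyclotomic polynomial Φ_2443(x) is the minimal polynomial of zeta_2443 over Q and has degree phi(2443) = 2088. So Q(zeta_2443) is a degree-2088 Galois extension with Galois group (Z/2443Z)^*. By CRT, (Z/2443Z)^* ≅ (Z/7Z)^* × (Z/349Z)^*. Each prime-power unit group is (Z/7Z)^* ≅ Z/6Z; (Z/349Z)^* ≅ Z/348Z. Hence Gal(Q(zeta_2443)/Q) ≅ Z/6Z × Z/348Z.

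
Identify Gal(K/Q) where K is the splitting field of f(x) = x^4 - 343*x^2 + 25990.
Gal(K/Q) = V_4 (Klein four-group, Z/2Z × Z/2Z)

f factors as (x^2 - 230)(x^2 - 113), so the splitting field is K = Q(sqrt(230), sqrt(113)). The elements 230, 113, 25990 are all non-squares in Q, so sqrt(230) and sqrt(113) generate independent quadratic extensions. Thus [K:Q] = 4 and Gal(K/Q) is generated by the two order-2 automorphisms sqrt(230) ↦ -sqrt(230) and sqrt(113) ↦ -sqrt(113), giving V_4.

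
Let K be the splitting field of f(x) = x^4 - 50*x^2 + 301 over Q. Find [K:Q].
[K:Q] = 4

f factors as (x^2 - 7)(x^2 - 43); the splitting field is K = Q(sqrt(7), sqrt(43)). Since 7, 43, and 301 are all non-squares in Q, the three subfields Q(sqrt(7)), Q(sqrt(43)), Q(sqrt(301)) are distinct degree-2 extensions, so [K:Q] = 4 (Klein four Galois group).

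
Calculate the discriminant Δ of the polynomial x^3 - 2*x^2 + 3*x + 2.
Δ = -332

For x^3 + a x^2 + b x + c the discriminant is Δ = 18 a b c - 4 a^3 c + a^2 b^2 - 4 b^3 - 27 c^2.
Plug a = -2, b = 3, c = 2:
  18*(-2)*(3)*(2) - 4*(-2)^3*(2) + (-2)^2*(3)^2 - 4*(3)^3 - 27*(2)^2
  = -216 + (64) + 36 + (-108) + (-108)
  = -332.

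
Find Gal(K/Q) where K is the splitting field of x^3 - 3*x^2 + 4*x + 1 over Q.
Gal(K/Q) = S_3 (symmetric group of order 6)

Compute the discriminant of x^3 + (-3)*x^2 + (4)*x + (1): Δ = -247. Since Δ is not a rational square, the Galois group is not contained in A_3; it must be the full S_3 (irreducibility of the cubic rules out anything smaller).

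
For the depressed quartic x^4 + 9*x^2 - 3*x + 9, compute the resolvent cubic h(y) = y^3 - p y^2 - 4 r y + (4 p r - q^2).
h(y) = y^3 - 9*y^2 - 36*y + 315

Identify coefficients: p = 9, q = -3, r = 9.
Plug into h(y) = y^3 - p y^2 - 4 r y + (4 p r - q^2):
  h(y) = y^3 - (9) y^2 - 4*(9) y + (4*(9)*(9) - (-3)^2)
       = y^3 + (-9) y^2 + (-36) y + (315).
Simplifying: h(y) = y^3 - 9*y^2 - 36*y + 315.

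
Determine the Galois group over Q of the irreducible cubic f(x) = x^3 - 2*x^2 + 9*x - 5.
Gal(K/Q) = S_3 (symmetric group of order 6)

Compute the discriminant of x^3 + (-2)*x^2 + (9)*x + (-5): Δ = -1807. Since Δ is not a rational square, the Galois group is not contained in A_3; it must be the full S_3 (irreducibility of the cubic rules out anything smaller).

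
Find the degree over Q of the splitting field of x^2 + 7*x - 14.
[K:Q] = 2

The discriminant of x^2 + (7)*x + (-14) is b^2 - 4c = 49 - (-56) = 105. Since 105 is not a perfect square in Q, the polynomial is irreducible over Q. Its two roots generate a degree-2 extension, so [K:Q] = 2.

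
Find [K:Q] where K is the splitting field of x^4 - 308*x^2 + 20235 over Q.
[K:Q] = 4

f factors as (x^2 - 95)(x^2 - 213); the splitting field is K = Q(sqrt(95), sqrt(213)). Since 95, 213, and 20235 are all non-squares in Q, the three subfields Q(sqrt(95)), Q(sqrt(213)), Q(sqrt(20235)) are distinct degree-2 extensions, so [K:Q] = 4 (Klein four Galois group).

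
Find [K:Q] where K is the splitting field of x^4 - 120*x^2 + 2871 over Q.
[K:Q] = 4

f factors as (x^2 - 33)(x^2 - 87); the splitting field is K = Q(sqrt(33), sqrt(87)). Since 33, 87, and 2871 are all non-squares in Q, the three subfields Q(sqrt(33)), Q(sqrt(87)), Q(sqrt(2871)) are distinct degree-2 extensions, so [K:Q] = 4 (Klein four Galois group).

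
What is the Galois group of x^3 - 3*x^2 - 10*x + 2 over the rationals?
Gal(K/Q) = S_3 (symmetric group of order 6)

Compute the discriminant of x^3 + (-3)*x^2 + (-10)*x + (2): Δ = 6088. Since Δ is not a rational square, the Galois group is not contained in A_3; it must be the full S_3 (irreducibility of the cubic rules out anything smaller).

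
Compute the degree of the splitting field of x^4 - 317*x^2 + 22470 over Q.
[K:Q] = 4

f factors as (x^2 - 210)(x^2 - 107); the splitting field is K = Q(sqrt(210), sqrt(107)). Since 210, 107, and 22470 are all non-squares in Q, the three subfields Q(sqrt(210)), Q(sqrt(107)), Q(sqrt(22470)) are distinct degree-2 extensions, so [K:Q] = 4 (Klein four Galois group).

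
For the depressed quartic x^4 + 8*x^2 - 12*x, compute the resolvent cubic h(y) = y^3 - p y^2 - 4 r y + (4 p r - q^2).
h(y) = y^3 - 8*y^2 - 144

Identify coefficients: p = 8, q = -12, r = 0.
Plug into h(y) = y^3 - p y^2 - 4 r y + (4 p r - q^2):
  h(y) = y^3 - (8) y^2 - 4*(0) y + (4*(8)*(0) - (-12)^2)
       = y^3 + (-8) y^2 + (0) y + (-144).
Simplifying: h(y) = y^3 - 8*y^2 - 144.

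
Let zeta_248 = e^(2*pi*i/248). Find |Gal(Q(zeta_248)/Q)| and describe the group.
|Gal(Q(zeta_248)/Q)| = phi(248) = 120; group ≅ (Z/248Z)^* ≅ Z/2Z × Z/2Z × Z/30Z

The n-th cyclotomic polynomial Φ_248(x) is the minimal polynomial of zeta_248 over Q and has degree phi(248) = 120. So Q(zeta_248) is a degree-120 Galois extension with Galois group (Z/248Z)^*. By CRT, (Z/248Z)^* ≅ (Z/8Z)^* × (Z/31Z)^*. Each prime-power unit group is (Z/8Z)^* ≅ Z/2Z × Z/2Z; (Z/31Z)^* ≅ Z/30Z. Hence Gal(Q(zeta_248)/Q) ≅ Z/2Z × Z/2Z × Z/30Z.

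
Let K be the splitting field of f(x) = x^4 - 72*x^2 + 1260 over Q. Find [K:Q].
[K:Q] = 4

f factors as (x^2 - 30)(x^2 - 42); the splitting field is K = Q(sqrt(30), sqrt(42)). Since 30, 42, and 1260 are all non-squares in Q, the three subfields Q(sqrt(30)), Q(sqrt(42)), Q(sqrt(1260)) are distinct degree-2 extensions, so [K:Q] = 4 (Klein four Galois group).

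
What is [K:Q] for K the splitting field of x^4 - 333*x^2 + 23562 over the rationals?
[K:Q] = 4

f factors as (x^2 - 231)(x^2 - 102); the splitting field is K = Q(sqrt(231), sqrt(102)). Since 231, 102, and 23562 are all non-squares in Q, the three subfields Q(sqrt(231)), Q(sqrt(102)), Q(sqrt(23562)) are distinct degree-2 extensions, so [K:Q] = 4 (Klein four Galois group).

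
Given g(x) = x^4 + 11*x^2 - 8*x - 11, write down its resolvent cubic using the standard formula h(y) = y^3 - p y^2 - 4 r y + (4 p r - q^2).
h(y) = y^3 - 11*y^2 + 44*y - 548

Identify coefficients: p = 11, q = -8, r = -11.
Plug into h(y) = y^3 - p y^2 - 4 r y + (4 p r - q^2):
  h(y) = y^3 - (11) y^2 - 4*(-11) y + (4*(11)*(-11) - (-8)^2)
       = y^3 + (-11) y^2 + (44) y + (-548).
Simplifying: h(y) = y^3 - 11*y^2 + 44*y - 548.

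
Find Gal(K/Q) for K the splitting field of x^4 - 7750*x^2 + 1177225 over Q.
Gal(K/Q) = Z/2Z (cyclic of order 2)

f factors as (x^2 - 155)(x^2 - 7595), so the splitting field is K = Q(sqrt(155), sqrt(7595)). The squarefree part of 155 is 155 and the squarefree part of 7595 is also 155, so sqrt(155) and sqrt(7595) are both rational multiples of sqrt(155). Hence Q(sqrt(155)) = Q(sqrt(7595)) = Q(sqrt(155)), and the splitting field collapses to a single degree-2 extension with Galois group Z/2Z.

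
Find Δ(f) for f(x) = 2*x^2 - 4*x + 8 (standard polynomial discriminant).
Δ = -48

For a quadratic a x^2 + b x + c the discriminant is Δ = b^2 - 4ac = (-4)^2 - 4*(2)*(8) = 16 - (64) = -48.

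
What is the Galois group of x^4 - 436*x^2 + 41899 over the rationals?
Gal(K/Q) = V_4 (Klein four-group, Z/2Z × Z/2Z)

f factors as (x^2 - 293)(x^2 - 143), so the splitting field is K = Q(sqrt(293), sqrt(143)). The elements 293, 143, 41899 are all non-squares in Q, so sqrt(293) and sqrt(143) generate independent quadratic extensions. Thus [K:Q] = 4 and Gal(K/Q) is generated by the two order-2 automorphisms sqrt(293) ↦ -sqrt(293) and sqrt(143) ↦ -sqrt(143), giving V_4.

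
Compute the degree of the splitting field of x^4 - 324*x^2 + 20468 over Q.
[K:Q] = 4

f factors as (x^2 - 238)(x^2 - 86); the splitting field is K = Q(sqrt(238), sqrt(86)). Since 238, 86, and 20468 are all non-squares in Q, the three subfields Q(sqrt(238)), Q(sqrt(86)), Q(sqrt(20468)) are distinct degree-2 extensions, so [K:Q] = 4 (Klein four Galois group).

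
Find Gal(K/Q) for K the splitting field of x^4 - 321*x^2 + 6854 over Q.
Gal(K/Q) = V_4 (Klein four-group, Z/2Z × Z/2Z)

f factors as (x^2 - 23)(x^2 - 298), so the splitting field is K = Q(sqrt(23), sqrt(298)). The elements 23, 298, 6854 are all non-squares in Q, so sqrt(23) and sqrt(298) generate independent quadratic extensions. Thus [K:Q] = 4 and Gal(K/Q) is generated by the two order-2 automorphisms sqrt(23) ↦ -sqrt(23) and sqrt(298) ↦ -sqrt(298), giving V_4.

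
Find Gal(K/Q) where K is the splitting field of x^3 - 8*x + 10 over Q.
Gal(K/Q) = S_3 (symmetric group of order 6)

Compute the discriminant of x^3 + (0)*x^2 + (-8)*x + (10): Δ = -652. Since Δ is not a rational square, the Galois group is not contained in A_3; it must be the full S_3 (irreducibility of the cubic rules out anything smaller).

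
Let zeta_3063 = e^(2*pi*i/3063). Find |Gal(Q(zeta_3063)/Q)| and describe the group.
|Gal(Q(zeta_3063)/Q)| = phi(3063) = 2040; group ≅ (Z/3063Z)^* ≅ Z/2Z × Z/1020Z

The n-th cyclotomic polynomial Φ_3063(x) is the minimal polynomial of zeta_3063 over Q and has degree phi(3063) = 2040. So Q(zeta_3063) is a degree-2040 Galois extension with Galois group (Z/3063Z)^*. By CRT, (Z/3063Z)^* ≅ (Z/3Z)^* × (Z/1021Z)^*. Each prime-power unit group is (Z/3Z)^* ≅ Z/2Z; (Z/1021Z)^* ≅ Z/1020Z. Hence Gal(Q(zeta_3063)/Q) ≅ Z/2Z × Z/1020Z.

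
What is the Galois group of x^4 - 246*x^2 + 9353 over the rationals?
Gal(K/Q) = V_4 (Klein four-group, Z/2Z × Z/2Z)

f factors as (x^2 - 47)(x^2 - 199), so the splitting field is K = Q(sqrt(47), sqrt(199)). The elements 47, 199, 9353 are all non-squares in Q, so sqrt(47) and sqrt(199) generate independent quadratic extensions. Thus [K:Q] = 4 and Gal(K/Q) is generated by the two order-2 automorphisms sqrt(47) ↦ -sqrt(47) and sqrt(199) ↦ -sqrt(199), giving V_4.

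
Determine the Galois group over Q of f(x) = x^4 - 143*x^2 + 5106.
Gal(K/Q) = V_4 (Klein four-group, Z/2Z × Z/2Z)

f factors as (x^2 - 74)(x^2 - 69), so the splitting field is K = Q(sqrt(74), sqrt(69)). The elements 74, 69, 5106 are all non-squares in Q, so sqrt(74) and sqrt(69) generate independent quadratic extensions. Thus [K:Q] = 4 and Gal(K/Q) is generated by the two order-2 automorphisms sqrt(74) ↦ -sqrt(74) and sqrt(69) ↦ -sqrt(69), giving V_4.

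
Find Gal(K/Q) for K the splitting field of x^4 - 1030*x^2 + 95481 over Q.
Gal(K/Q) = Z/2Z (cyclic of order 2)

f factors as (x^2 - 927)(x^2 - 103), so the splitting field is K = Q(sqrt(927), sqrt(103)). The squarefree part of 927 is 103 and the squarefree part of 103 is also 103, so sqrt(927) and sqrt(103) are both rational multiples of sqrt(103). Hence Q(sqrt(927)) = Q(sqrt(103)) = Q(sqrt(103)), and the splitting field collapses to a single degree-2 extension with Galois group Z/2Z.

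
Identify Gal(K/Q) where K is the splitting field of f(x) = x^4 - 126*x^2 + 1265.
Gal(K/Q) = V_4 (Klein four-group, Z/2Z × Z/2Z)

f factors as (x^2 - 11)(x^2 - 115), so the splitting field is K = Q(sqrt(11), sqrt(115)). The elements 11, 115, 1265 are all non-squares in Q, so sqrt(11) and sqrt(115) generate independent quadratic extensions. Thus [K:Q] = 4 and Gal(K/Q) is generated by the two order-2 automorphisms sqrt(11) ↦ -sqrt(11) and sqrt(115) ↦ -sqrt(115), giving V_4.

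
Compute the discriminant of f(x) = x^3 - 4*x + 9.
Δ = -1931

For a depressed cubic x^3 + p x + q the discriminant is Δ = -4 p^3 - 27 q^2 = -4*(-4)^3 - 27*(9)^2 = 256 - 2187 = -1931.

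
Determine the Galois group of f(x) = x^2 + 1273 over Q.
Gal(K/Q) = Z/2Z (cyclic of order 2)

x^2 + 1273 is irreducible over Q since -1273 is not a rational square. The splitting field Q(sqrt(-1273)) has degree 2 over Q, and its unique nontrivial automorphism is sqrt(-1273) ↦ -sqrt(-1273). Hence Gal(Q(sqrt(-1273))/Q) = Z/2Z.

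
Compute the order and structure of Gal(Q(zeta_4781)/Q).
|Gal(Q(zeta_4781)/Q)| = phi(4781) = 4092; group ≅ (Z/4781Z)^* ≅ Z/6Z × Z/682Z

The n-th cyclotomic polynomial Φ_4781(x) is the minimal polynomial of zeta_4781 over Q and has degree phi(4781) = 4092. So Q(zeta_4781) is a degree-4092 Galois extension with Galois group (Z/4781Z)^*. By CRT, (Z/4781Z)^* ≅ (Z/7Z)^* × (Z/683Z)^*. Each prime-power unit group is (Z/7Z)^* ≅ Z/6Z; (Z/683Z)^* ≅ Z/682Z. Hence Gal(Q(zeta_4781)/Q) ≅ Z/6Z × Z/682Z.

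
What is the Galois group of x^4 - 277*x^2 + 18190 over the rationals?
Gal(K/Q) = V_4 (Klein four-group, Z/2Z × Z/2Z)

f factors as (x^2 - 170)(x^2 - 107), so the splitting field is K = Q(sqrt(170), sqrt(107)). The elements 170, 107, 18190 are all non-squares in Q, so sqrt(170) and sqrt(107) generate independent quadratic extensions. Thus [K:Q] = 4 and Gal(K/Q) is generated by the two order-2 automorphisms sqrt(170) ↦ -sqrt(170) and sqrt(107) ↦ -sqrt(107), giving V_4.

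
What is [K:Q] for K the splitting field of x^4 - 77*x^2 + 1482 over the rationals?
[K:Q] = 4

f factors as (x^2 - 39)(x^2 - 38); the splitting field is K = Q(sqrt(39), sqrt(38)). Since 39, 38, and 1482 are all non-squares in Q, the three subfields Q(sqrt(39)), Q(sqrt(38)), Q(sqrt(1482)) are distinct degree-2 extensions, so [K:Q] = 4 (Klein four Galois group).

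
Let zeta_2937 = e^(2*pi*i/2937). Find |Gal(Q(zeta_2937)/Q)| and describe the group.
|Gal(Q(zeta_2937)/Q)| = phi(2937) = 1760; group ≅ (Z/2937Z)^* ≅ Z/2Z × Z/10Z × Z/88Z

The n-th cyclotomic polynomial Φ_2937(x) is the minimal polynomial of zeta_2937 over Q and has degree phi(2937) = 1760. So Q(zeta_2937) is a degree-1760 Galois extension with Galois group (Z/2937Z)^*. By CRT, (Z/2937Z)^* ≅ (Z/3Z)^* × (Z/11Z)^* × (Z/89Z)^*. Each prime-power unit group is (Z/3Z)^* ≅ Z/2Z; (Z/11Z)^* ≅ Z/10Z; (Z/89Z)^* ≅ Z/88Z. Hence Gal(Q(zeta_2937)/Q) ≅ Z/2Z × Z/10Z × Z/88Z.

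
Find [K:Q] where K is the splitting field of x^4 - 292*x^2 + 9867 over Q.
[K:Q] = 4

f factors as (x^2 - 253)(x^2 - 39); the splitting field is K = Q(sqrt(253), sqrt(39)). Since 253, 39, and 9867 are all non-squares in Q, the three subfields Q(sqrt(253)), Q(sqrt(39)), Q(sqrt(9867)) are distinct degree-2 extensions, so [K:Q] = 4 (Klein four Galois group).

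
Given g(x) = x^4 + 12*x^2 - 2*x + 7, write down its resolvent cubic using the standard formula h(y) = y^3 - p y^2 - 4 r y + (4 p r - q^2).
h(y) = y^3 - 12*y^2 - 28*y + 332

Identify coefficients: p = 12, q = -2, r = 7.
Plug into h(y) = y^3 - p y^2 - 4 r y + (4 p r - q^2):
  h(y) = y^3 - (12) y^2 - 4*(7) y + (4*(12)*(7) - (-2)^2)
       = y^3 + (-12) y^2 + (-28) y + (332).
Simplifying: h(y) = y^3 - 12*y^2 - 28*y + 332.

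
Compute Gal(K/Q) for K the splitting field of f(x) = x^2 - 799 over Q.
Gal(K/Q) = Z/2Z (cyclic of order 2)

x^2 - 799 is irreducible over Q since 799 is not a rational square. The splitting field Q(sqrt(799)) has degree 2 over Q, and its unique nontrivial automorphism is sqrt(799) ↦ -sqrt(799). Hence Gal(Q(sqrt(799))/Q) = Z/2Z.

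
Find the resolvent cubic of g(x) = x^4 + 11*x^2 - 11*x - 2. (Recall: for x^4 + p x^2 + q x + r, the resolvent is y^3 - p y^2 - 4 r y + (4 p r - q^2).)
h(y) = y^3 - 11*y^2 + 8*y - 209

Identify coefficients: p = 11, q = -11, r = -2.
Plug into h(y) = y^3 - p y^2 - 4 r y + (4 p r - q^2):
  h(y) = y^3 - (11) y^2 - 4*(-2) y + (4*(11)*(-2) - (-11)^2)
       = y^3 + (-11) y^2 + (8) y + (-209).
Simplifying: h(y) = y^3 - 11*y^2 + 8*y - 209.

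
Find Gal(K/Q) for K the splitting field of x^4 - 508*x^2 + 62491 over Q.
Gal(K/Q) = V_4 (Klein four-group, Z/2Z × Z/2Z)

f factors as (x^2 - 209)(x^2 - 299), so the splitting field is K = Q(sqrt(209), sqrt(299)). The elements 209, 299, 62491 are all non-squares in Q, so sqrt(209) and sqrt(299) generate independent quadratic extensions. Thus [K:Q] = 4 and Gal(K/Q) is generated by the two order-2 automorphisms sqrt(209) ↦ -sqrt(209) and sqrt(299) ↦ -sqrt(299), giving V_4.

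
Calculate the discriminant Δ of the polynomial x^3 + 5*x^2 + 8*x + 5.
Δ = -23

For x^3 + a x^2 + b x + c the discriminant is Δ = 18 a b c - 4 a^3 c + a^2 b^2 - 4 b^3 - 27 c^2.
Plug a = 5, b = 8, c = 5:
  18*(5)*(8)*(5) - 4*(5)^3*(5) + (5)^2*(8)^2 - 4*(8)^3 - 27*(5)^2
  = 3600 + (-2500) + 1600 + (-2048) + (-675)
  = -23.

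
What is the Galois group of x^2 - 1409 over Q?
Gal(K/Q) = Z/2Z (cyclic of order 2)

x^2 - 1409 is irreducible over Q since 1409 is not a rational square. The splitting field Q(sqrt(1409)) has degree 2 over Q, and its unique nontrivial automorphism is sqrt(1409) ↦ -sqrt(1409). Hence Gal(Q(sqrt(1409))/Q) = Z/2Z.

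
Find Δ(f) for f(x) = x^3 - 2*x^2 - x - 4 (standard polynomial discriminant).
Δ = -696

For x^3 + a x^2 + b x + c the discriminant is Δ = 18 a b c - 4 a^3 c + a^2 b^2 - 4 b^3 - 27 c^2.
Plug a = -2, b = -1, c = -4:
  18*(-2)*(-1)*(-4) - 4*(-2)^3*(-4) + (-2)^2*(-1)^2 - 4*(-1)^3 - 27*(-4)^2
  = -144 + (-128) + 4 + (4) + (-432)
  = -696.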